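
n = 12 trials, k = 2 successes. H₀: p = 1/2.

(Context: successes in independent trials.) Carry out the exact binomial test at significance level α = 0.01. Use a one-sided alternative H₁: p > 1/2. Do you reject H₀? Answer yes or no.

reject H₀: no

Exact binomial: n=12, k=2, p₀=1/2=0.5000
P(X≥2) from Σ C(n,i)·p₀^i·(1−p₀)^(n−i)
p-value (one-sided, H₁ greater) = 0.99683
At α=0.01: p ≥ α → fail to reject H₀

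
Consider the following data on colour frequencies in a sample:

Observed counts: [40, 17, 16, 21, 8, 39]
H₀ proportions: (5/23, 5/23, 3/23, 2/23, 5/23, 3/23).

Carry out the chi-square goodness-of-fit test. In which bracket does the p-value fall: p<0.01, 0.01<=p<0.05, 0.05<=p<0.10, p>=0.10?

n = 141; E_i = n·p_i = [30.65, 30.65, 18.39, 12.26, 30.65, 18.39]
χ² = (40−30.65)²/30.65 + (17−30.65)²/30.65 + (16−18.39)²/18.39 + (21−12.26)²/12.26 + (8−30.65)²/30.65 + (39−18.39)²/18.39 = 55.3047
df = 5
p-value (upper-tail) = 0.00000
→ bracket: p<0.01

p-value bracket: p<0.01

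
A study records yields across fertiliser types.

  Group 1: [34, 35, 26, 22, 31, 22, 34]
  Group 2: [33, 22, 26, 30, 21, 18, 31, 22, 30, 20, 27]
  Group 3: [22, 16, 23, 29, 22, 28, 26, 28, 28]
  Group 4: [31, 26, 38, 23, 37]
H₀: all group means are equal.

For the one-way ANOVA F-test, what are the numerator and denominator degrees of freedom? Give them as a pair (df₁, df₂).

k = 4 groups, N = 32 total
df = (k−1, N−k) = (4−1, 32−4) = (3, 28)

degrees of freedom = [3, 28]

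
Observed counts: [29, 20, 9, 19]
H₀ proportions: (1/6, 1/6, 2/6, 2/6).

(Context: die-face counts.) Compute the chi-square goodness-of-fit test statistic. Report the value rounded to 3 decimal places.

n = 77; E_i = n·p_i = [12.83, 12.83, 25.67, 25.67]
χ² = (29−12.83)²/12.83 + (20−12.83)²/12.83 + (9−25.67)²/25.67 + (19−25.67)²/25.67 = 36.9221
df = 3

test statistic = 36.922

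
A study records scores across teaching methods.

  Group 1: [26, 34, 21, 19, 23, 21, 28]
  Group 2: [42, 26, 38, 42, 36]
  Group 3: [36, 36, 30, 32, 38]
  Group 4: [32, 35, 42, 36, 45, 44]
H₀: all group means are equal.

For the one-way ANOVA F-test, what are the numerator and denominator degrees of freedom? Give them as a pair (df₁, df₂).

k = 4 groups, N = 23 total
df = (k−1, N−k) = (4−1, 23−4) = (3, 19)

degrees of freedom = [3, 19]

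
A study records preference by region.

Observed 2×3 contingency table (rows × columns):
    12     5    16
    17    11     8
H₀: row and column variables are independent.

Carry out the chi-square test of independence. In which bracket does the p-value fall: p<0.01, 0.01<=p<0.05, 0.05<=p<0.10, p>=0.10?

p-value bracket: 0.05<=p<0.10

Row totals [33, 36], col totals [29, 16, 24], n=69
χ² = (12−13.87)²/13.87 + (5−7.65)²/7.65 + (16−11.48)²/11.48 + (17−15.13)²/15.13 + (11−8.35)²/8.35 + (8−12.52)²/12.52 = 5.6590
df = 2
p-value (upper-tail) = 0.05904
→ bracket: 0.05<=p<0.10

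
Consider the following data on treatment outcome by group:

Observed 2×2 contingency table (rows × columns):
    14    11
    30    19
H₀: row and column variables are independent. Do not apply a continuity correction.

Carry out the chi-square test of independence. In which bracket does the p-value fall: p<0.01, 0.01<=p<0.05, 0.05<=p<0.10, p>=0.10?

p-value bracket: p>=0.10

Row totals [25, 49], col totals [44, 30], n=74
χ² = (14−14.86)²/14.86 + (11−10.14)²/10.14 + (30−29.14)²/29.14 + (19−19.86)²/19.86 = 0.1874
df = 1
p-value (upper-tail) = 0.66505
→ bracket: p>=0.10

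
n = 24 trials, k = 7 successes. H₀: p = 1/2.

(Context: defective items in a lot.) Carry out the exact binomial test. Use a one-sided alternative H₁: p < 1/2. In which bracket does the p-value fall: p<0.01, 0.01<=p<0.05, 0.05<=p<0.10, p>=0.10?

p-value bracket: 0.01<=p<0.05

Exact binomial: n=24, k=7, p₀=1/2=0.5000
P(X≤7) from Σ C(n,i)·p₀^i·(1−p₀)^(n−i)
p-value (one-sided, H₁ less) = 0.03196
→ bracket: 0.01<=p<0.05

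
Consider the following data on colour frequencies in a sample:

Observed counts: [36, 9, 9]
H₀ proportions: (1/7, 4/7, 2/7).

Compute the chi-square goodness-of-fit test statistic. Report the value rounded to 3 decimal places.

n = 54; E_i = n·p_i = [7.71, 30.86, 15.43]
χ² = (36−7.71)²/7.71 + (9−30.86)²/30.86 + (9−15.43)²/15.43 = 121.8750
df = 2

test statistic = 121.875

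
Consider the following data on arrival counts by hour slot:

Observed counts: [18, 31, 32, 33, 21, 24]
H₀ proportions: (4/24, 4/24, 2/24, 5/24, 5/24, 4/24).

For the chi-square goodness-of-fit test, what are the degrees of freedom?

degrees of freedom = 5

df = k − 1 = 6 − 1 = 5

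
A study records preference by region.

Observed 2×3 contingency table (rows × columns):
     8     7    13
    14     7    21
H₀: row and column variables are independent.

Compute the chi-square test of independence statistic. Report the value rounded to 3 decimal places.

Row totals [28, 42], col totals [22, 14, 34], n=70
χ² = (8−8.80)²/8.80 + (7−5.60)²/5.60 + (13−13.60)²/13.60 + (14−13.20)²/13.20 + (7−8.40)²/8.40 + (21−20.40)²/20.40 = 0.7487
df = 2

test statistic = 0.749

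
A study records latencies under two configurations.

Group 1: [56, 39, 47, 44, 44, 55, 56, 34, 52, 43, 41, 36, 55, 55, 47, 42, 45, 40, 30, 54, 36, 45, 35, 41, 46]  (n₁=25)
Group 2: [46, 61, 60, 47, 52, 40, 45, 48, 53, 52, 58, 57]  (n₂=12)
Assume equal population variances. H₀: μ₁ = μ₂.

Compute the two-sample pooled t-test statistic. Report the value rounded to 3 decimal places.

x̄₁=44.720, s₁=7.624, n₁=25
x̄₂=51.583, s₂=6.571, n₂=12
s_p² = [24·7.624² + 11·6.571²]/35 = 53.4273
SE = √(s_p²·(1/25+1/12)) = 2.5670
t = (44.720−51.583)/2.5670 = -2.6737
df = 35

test statistic = -2.674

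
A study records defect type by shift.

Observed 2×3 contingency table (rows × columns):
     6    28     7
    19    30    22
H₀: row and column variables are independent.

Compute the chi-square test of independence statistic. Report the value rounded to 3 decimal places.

Row totals [41, 71], col totals [25, 58, 29], n=112
χ² = (6−9.15)²/9.15 + (28−21.23)²/21.23 + (7−10.62)²/10.62 + (19−15.85)²/15.85 + (30−36.77)²/36.77 + (22−18.38)²/18.38 = 7.0583
df = 2

test statistic = 7.058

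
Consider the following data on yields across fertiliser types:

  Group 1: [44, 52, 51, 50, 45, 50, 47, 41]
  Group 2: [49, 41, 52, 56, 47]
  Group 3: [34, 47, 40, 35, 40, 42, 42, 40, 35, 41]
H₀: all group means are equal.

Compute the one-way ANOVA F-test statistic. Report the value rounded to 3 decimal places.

test statistic = 11.033

Group means [47.50, 49.00, 39.60], grand mean 44.391
SSB = Σnᵢ(x̄ᵢ−x̄)² = 413.078; SSW = ΣΣ(x−x̄ᵢ)² = 374.400
MSB = 413.078/2 = 206.5391; MSW = 374.400/20 = 18.7200
F = MSB/MSW = 11.0331
df = (2, 20)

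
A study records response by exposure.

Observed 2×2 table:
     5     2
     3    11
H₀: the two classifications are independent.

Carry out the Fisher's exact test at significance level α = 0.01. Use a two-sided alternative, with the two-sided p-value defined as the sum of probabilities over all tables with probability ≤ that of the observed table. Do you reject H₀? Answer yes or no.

reject H₀: no

Margins: r₁=7, r₂=14, c₁=8, c₂=13, n=21
p_obs = C(7,5)·C(14,3)/C(21,8); sum pmf over tables with pmf ≤ p_obs
p-value (two-sided) = 0.05552
At α=0.01: p ≥ α → fail to reject H₀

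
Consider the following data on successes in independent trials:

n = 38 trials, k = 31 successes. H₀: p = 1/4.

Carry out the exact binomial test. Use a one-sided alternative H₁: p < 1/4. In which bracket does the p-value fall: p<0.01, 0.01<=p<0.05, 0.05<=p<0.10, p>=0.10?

Exact binomial: n=38, k=31, p₀=1/4=0.2500
P(X≤31) from Σ C(n,i)·p₀^i·(1−p₀)^(n−i)
p-value (one-sided, H₁ less) = 1.00000
→ bracket: p>=0.10

p-value bracket: p>=0.10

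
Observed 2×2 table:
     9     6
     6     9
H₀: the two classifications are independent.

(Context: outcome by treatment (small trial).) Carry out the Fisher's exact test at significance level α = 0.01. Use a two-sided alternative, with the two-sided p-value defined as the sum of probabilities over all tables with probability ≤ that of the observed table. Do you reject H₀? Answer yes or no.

Margins: r₁=15, r₂=15, c₁=15, c₂=15, n=30
p_obs = C(15,9)·C(15,6)/C(30,15); sum pmf over tables with pmf ≤ p_obs
p-value (two-sided) = 0.46609
At α=0.01: p ≥ α → fail to reject H₀

reject H₀: no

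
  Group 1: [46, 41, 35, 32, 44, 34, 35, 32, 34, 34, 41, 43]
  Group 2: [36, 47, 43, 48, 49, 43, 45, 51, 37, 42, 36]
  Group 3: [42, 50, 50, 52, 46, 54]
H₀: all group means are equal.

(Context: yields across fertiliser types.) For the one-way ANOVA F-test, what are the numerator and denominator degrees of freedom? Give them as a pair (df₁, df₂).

k = 3 groups, N = 29 total
df = (k−1, N−k) = (3−1, 29−3) = (2, 26)

degrees of freedom = [2, 26]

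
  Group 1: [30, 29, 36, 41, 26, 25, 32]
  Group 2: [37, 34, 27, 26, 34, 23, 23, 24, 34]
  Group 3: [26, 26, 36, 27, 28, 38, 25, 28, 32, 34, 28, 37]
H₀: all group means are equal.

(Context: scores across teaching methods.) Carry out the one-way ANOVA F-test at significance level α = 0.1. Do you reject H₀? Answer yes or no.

reject H₀: no

Group means [31.29, 29.11, 30.42], grand mean 30.214
SSB = Σnᵢ(x̄ᵢ−x̄)² = 19.480; SSW = ΣΣ(x−x̄ᵢ)² = 685.234
MSB = 19.480/2 = 9.7401; MSW = 685.234/25 = 27.4094
F = MSB/MSW = 0.3554
df = (2, 25)
p-value (upper-tail) = 0.70441
At α=0.1: p ≥ α → fail to reject H₀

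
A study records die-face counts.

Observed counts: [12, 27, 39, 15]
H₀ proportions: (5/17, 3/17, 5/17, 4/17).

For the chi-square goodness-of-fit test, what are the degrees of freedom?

degrees of freedom = 3

df = k − 1 = 4 − 1 = 3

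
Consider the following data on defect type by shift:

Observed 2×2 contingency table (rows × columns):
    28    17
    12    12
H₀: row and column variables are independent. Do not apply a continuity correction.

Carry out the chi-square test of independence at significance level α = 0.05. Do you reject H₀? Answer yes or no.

Row totals [45, 24], col totals [40, 29], n=69
χ² = (28−26.09)²/26.09 + (17−18.91)²/18.91 + (12−13.91)²/13.91 + (12−10.09)²/10.09 = 0.9597
df = 1
p-value (upper-tail) = 0.32727
At α=0.05: p ≥ α → fail to reject H₀

reject H₀: no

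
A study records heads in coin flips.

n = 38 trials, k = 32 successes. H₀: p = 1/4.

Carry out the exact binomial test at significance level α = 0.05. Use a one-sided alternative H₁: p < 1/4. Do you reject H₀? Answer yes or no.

reject H₀: no

Exact binomial: n=38, k=32, p₀=1/4=0.2500
P(X≤32) from Σ C(n,i)·p₀^i·(1−p₀)^(n−i)
p-value (one-sided, H₁ less) = 1.00000
At α=0.05: p ≥ α → fail to reject H₀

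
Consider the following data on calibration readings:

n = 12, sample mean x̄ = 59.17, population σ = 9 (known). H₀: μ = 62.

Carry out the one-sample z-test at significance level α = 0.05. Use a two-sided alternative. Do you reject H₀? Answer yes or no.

reject H₀: no

SE = σ/√n = 9/√12 = 2.5981
z = (x̄−μ₀)/SE = (59.17−62)/2.5981 = -1.0893
p-value (two-sided) = 0.27604
At α=0.05: p ≥ α → fail to reject H₀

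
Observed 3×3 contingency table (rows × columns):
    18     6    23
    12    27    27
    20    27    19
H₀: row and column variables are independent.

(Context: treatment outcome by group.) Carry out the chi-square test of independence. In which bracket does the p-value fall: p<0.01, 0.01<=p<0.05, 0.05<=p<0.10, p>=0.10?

p-value bracket: p<0.01

Row totals [47, 66, 66], col totals [50, 60, 69], n=179
χ² = (18−13.13)²/13.13 + (6−15.75)²/15.75 + (23−18.12)²/18.12 + (12−18.44)²/18.44 + (27−22.12)²/22.12 + (27−25.44)²/25.44 + (20−18.44)²/18.44 + (27−22.12)²/22.12 + (19−25.44)²/25.44 = 15.4189
df = 4
p-value (upper-tail) = 0.00391
→ bracket: p<0.01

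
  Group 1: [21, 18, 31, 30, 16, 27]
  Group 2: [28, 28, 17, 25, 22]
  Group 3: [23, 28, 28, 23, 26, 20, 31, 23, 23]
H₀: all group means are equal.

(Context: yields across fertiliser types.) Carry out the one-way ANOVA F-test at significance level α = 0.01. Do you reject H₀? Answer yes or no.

Group means [23.83, 24.00, 25.00], grand mean 24.400
SSB = Σnᵢ(x̄ᵢ−x̄)² = 5.967; SSW = ΣΣ(x−x̄ᵢ)² = 384.833
MSB = 5.967/2 = 2.9833; MSW = 384.833/17 = 22.6373
F = MSB/MSW = 0.1318
df = (2, 17)
p-value (upper-tail) = 0.87741
At α=0.01: p ≥ α → fail to reject H₀

reject H₀: no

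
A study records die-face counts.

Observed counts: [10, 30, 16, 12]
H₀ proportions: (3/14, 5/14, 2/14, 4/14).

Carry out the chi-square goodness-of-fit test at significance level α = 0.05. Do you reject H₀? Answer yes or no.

reject H₀: yes

n = 68; E_i = n·p_i = [14.57, 24.29, 9.71, 19.43]
χ² = (10−14.57)²/14.57 + (30−24.29)²/24.29 + (16−9.71)²/9.71 + (12−19.43)²/19.43 = 9.6863
df = 3
p-value (upper-tail) = 0.02143
At α=0.05: p < α → reject H₀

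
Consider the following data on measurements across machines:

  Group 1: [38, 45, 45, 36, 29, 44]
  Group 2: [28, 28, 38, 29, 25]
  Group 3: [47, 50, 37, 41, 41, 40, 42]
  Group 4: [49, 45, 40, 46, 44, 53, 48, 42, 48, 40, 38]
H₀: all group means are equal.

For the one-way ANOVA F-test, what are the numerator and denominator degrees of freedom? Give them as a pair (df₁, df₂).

k = 4 groups, N = 29 total
df = (k−1, N−k) = (4−1, 29−4) = (3, 25)

degrees of freedom = [3, 25]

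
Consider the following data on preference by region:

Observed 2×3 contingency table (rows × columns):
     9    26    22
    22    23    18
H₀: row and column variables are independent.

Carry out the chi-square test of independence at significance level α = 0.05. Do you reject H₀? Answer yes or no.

reject H₀: no

Row totals [57, 63], col totals [31, 49, 40], n=120
χ² = (9−14.72)²/14.72 + (26−23.27)²/23.27 + (22−19.00)²/19.00 + (22−16.27)²/16.27 + (23−25.73)²/25.73 + (18−21.00)²/21.00 = 5.7497
df = 2
p-value (upper-tail) = 0.05643
At α=0.05: p ≥ α → fail to reject H₀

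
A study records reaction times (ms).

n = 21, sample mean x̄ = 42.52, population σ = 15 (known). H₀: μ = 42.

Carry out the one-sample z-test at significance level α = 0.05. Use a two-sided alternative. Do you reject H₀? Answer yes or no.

reject H₀: no

SE = σ/√n = 15/√21 = 3.2733
z = (x̄−μ₀)/SE = (42.52−42)/3.2733 = 0.1589
p-value (two-sided) = 0.87378
At α=0.05: p ≥ α → fail to reject H₀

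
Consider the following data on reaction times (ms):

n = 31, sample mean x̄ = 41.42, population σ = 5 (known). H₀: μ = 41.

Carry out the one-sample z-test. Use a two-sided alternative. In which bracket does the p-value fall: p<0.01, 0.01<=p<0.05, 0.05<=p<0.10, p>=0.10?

p-value bracket: p>=0.10

SE = σ/√n = 5/√31 = 0.8980
z = (x̄−μ₀)/SE = (41.42−41)/0.8980 = 0.4677
p-value (two-sided) = 0.64000
→ bracket: p>=0.10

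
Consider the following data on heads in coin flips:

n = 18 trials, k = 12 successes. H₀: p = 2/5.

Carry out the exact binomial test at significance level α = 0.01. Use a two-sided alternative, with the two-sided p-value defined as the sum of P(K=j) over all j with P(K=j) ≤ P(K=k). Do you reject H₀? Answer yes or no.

Exact binomial: n=18, k=12, p₀=2/5=0.4000
P(X=j) = C(n,j)·p₀^j·(1−p₀)^(n−j); p = Σ P(X=j) over j with P(X=j) ≤ P(X=12)
p-value (two-sided) = 0.02851
At α=0.01: p ≥ α → fail to reject H₀

reject H₀: no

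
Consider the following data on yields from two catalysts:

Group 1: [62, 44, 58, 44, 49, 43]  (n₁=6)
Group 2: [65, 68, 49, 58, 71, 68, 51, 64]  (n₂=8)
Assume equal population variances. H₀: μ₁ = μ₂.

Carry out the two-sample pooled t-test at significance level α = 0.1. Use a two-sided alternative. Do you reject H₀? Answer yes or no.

x̄₁=50.000, s₁=8.124, n₁=6
x̄₂=61.750, s₂=8.207, n₂=8
s_p² = [5·8.124² + 7·8.207²]/12 = 66.7917
SE = √(s_p²·(1/6+1/8)) = 4.4137
t = (50.000−61.750)/4.4137 = -2.6622
df = 12
p-value (two-sided) = 0.02071
At α=0.1: p < α → reject H₀

reject H₀: yes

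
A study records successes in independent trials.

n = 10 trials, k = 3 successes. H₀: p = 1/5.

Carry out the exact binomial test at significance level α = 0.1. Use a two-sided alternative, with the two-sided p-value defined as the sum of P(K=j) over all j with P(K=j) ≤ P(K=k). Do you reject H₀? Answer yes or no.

reject H₀: no

Exact binomial: n=10, k=3, p₀=1/5=0.2000
P(X=j) = C(n,j)·p₀^j·(1−p₀)^(n−j); p = Σ P(X=j) over j with P(X=j) ≤ P(X=3)
p-value (two-sided) = 0.42957
At α=0.1: p ≥ α → fail to reject H₀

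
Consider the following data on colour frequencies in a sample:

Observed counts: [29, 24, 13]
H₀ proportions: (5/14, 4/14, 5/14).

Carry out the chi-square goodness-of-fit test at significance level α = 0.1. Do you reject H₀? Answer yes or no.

reject H₀: yes

n = 66; E_i = n·p_i = [23.57, 18.86, 23.57]
χ² = (29−23.57)²/23.57 + (24−18.86)²/18.86 + (13−23.57)²/23.57 = 7.3939
df = 2
p-value (upper-tail) = 0.02480
At α=0.1: p < α → reject H₀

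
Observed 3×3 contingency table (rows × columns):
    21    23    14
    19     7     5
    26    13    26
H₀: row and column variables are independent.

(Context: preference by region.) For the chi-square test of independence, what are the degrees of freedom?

degrees of freedom = 4

df = (r−1)(c−1) = (3−1)·(3−1) = 4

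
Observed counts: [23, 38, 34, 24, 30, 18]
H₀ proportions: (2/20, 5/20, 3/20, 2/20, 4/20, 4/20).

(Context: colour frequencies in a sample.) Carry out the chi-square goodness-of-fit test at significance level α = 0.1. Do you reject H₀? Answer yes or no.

n = 167; E_i = n·p_i = [16.70, 41.75, 25.05, 16.70, 33.40, 33.40]
χ² = (23−16.70)²/16.70 + (38−41.75)²/41.75 + (34−25.05)²/25.05 + (24−16.70)²/16.70 + (30−33.40)²/33.40 + (18−33.40)²/33.40 = 16.5489
df = 5
p-value (upper-tail) = 0.00544
At α=0.1: p < α → reject H₀

reject H₀: yes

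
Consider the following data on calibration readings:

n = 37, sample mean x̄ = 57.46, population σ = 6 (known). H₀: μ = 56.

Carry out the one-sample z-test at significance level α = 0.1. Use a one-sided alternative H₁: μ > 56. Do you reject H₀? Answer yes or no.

reject H₀: yes

SE = σ/√n = 6/√37 = 0.9864
z = (x̄−μ₀)/SE = (57.46−56)/0.9864 = 1.4801
p-value (one-sided, H₁ greater) = 0.06942
At α=0.1: p < α → reject H₀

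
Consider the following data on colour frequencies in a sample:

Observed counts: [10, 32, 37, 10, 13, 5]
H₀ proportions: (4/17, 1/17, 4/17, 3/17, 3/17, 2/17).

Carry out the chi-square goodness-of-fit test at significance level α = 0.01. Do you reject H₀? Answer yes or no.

reject H₀: yes

n = 107; E_i = n·p_i = [25.18, 6.29, 25.18, 18.88, 18.88, 12.59]
χ² = (10−25.18)²/25.18 + (32−6.29)²/6.29 + (37−25.18)²/25.18 + (10−18.88)²/18.88 + (13−18.88)²/18.88 + (5−12.59)²/12.59 = 130.2718
df = 5
p-value (upper-tail) = 0.00000
At α=0.01: p < α → reject H₀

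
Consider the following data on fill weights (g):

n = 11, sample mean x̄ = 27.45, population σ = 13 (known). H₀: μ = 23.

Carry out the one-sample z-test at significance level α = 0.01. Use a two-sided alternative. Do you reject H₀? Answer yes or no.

SE = σ/√n = 13/√11 = 3.9196
z = (x̄−μ₀)/SE = (27.45−23)/3.9196 = 1.1353
p-value (two-sided) = 0.25625
At α=0.01: p ≥ α → fail to reject H₀

reject H₀: no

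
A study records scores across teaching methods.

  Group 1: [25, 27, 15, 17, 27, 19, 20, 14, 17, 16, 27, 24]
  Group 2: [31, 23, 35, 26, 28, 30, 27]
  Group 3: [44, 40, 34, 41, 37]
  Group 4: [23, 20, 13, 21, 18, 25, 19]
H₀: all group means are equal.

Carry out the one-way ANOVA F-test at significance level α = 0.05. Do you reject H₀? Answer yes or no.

Group means [20.67, 28.57, 39.20, 19.86], grand mean 25.258
SSB = Σnᵢ(x̄ᵢ−x̄)² = 1505.897; SSW = ΣΣ(x−x̄ᵢ)² = 516.038
MSB = 1505.897/3 = 501.9658; MSW = 516.038/27 = 19.1125
F = MSB/MSW = 26.2637
df = (3, 27)
p-value (upper-tail) = 0.00000
At α=0.05: p < α → reject H₀

reject H₀: yes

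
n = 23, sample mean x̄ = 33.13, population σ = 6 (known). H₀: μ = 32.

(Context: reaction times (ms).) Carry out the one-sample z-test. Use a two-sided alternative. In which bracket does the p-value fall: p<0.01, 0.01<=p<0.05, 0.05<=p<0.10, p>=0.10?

SE = σ/√n = 6/√23 = 1.2511
z = (x̄−μ₀)/SE = (33.13−32)/1.2511 = 0.9032
p-value (two-sided) = 0.36641
→ bracket: p>=0.10

p-value bracket: p>=0.10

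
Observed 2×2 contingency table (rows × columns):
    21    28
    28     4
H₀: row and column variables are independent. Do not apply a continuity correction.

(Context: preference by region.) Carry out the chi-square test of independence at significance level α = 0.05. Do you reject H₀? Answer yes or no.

Row totals [49, 32], col totals [49, 32], n=81
χ² = (21−29.64)²/29.64 + (28−19.36)²/19.36 + (28−19.36)²/19.36 + (4−12.64)²/12.64 = 16.1432
df = 1
p-value (upper-tail) = 0.00006
At α=0.05: p < α → reject H₀

reject H₀: yes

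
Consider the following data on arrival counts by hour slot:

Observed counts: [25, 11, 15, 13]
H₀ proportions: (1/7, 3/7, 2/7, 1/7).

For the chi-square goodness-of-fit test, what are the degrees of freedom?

degrees of freedom = 3

df = k − 1 = 4 − 1 = 3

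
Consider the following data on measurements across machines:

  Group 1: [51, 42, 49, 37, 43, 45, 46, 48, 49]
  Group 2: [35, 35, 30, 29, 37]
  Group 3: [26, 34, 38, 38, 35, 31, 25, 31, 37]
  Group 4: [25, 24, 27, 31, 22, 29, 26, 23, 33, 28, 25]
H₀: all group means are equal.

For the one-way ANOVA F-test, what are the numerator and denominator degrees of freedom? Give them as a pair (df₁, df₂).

degrees of freedom = [3, 30]

k = 4 groups, N = 34 total
df = (k−1, N−k) = (4−1, 34−4) = (3, 30)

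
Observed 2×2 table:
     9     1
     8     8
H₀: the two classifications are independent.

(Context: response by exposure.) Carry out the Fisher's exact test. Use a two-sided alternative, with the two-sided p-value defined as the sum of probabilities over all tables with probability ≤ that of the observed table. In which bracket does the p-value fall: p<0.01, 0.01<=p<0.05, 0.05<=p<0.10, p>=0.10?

Margins: r₁=10, r₂=16, c₁=17, c₂=9, n=26
p_obs = C(10,9)·C(16,8)/C(26,17); sum pmf over tables with pmf ≤ p_obs
p-value (two-sided) = 0.08733
→ bracket: 0.05<=p<0.10

p-value bracket: 0.05<=p<0.10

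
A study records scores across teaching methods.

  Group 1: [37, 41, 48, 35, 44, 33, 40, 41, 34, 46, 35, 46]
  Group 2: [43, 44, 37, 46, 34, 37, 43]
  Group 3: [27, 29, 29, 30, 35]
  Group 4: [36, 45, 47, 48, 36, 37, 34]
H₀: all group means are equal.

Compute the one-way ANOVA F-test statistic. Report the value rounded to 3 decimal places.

Group means [40.00, 40.57, 30.00, 40.43], grand mean 38.613
SSB = Σnᵢ(x̄ᵢ−x̄)² = 443.926; SSW = ΣΣ(x−x̄ᵢ)² = 669.429
MSB = 443.926/3 = 147.9754; MSW = 669.429/27 = 24.7937
F = MSB/MSW = 5.9683
df = (3, 27)

test statistic = 5.968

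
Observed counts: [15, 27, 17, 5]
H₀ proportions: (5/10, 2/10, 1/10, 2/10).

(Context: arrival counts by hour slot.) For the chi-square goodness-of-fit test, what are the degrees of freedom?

df = k − 1 = 4 − 1 = 3

degrees of freedom = 3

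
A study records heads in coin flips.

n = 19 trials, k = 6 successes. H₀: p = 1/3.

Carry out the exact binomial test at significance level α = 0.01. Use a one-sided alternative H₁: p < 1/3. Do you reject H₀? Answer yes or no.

Exact binomial: n=19, k=6, p₀=1/3=0.3333
P(X≤6) from Σ C(n,i)·p₀^i·(1−p₀)^(n−i)
p-value (one-sided, H₁ less) = 0.54309
At α=0.01: p ≥ α → fail to reject H₀

reject H₀: no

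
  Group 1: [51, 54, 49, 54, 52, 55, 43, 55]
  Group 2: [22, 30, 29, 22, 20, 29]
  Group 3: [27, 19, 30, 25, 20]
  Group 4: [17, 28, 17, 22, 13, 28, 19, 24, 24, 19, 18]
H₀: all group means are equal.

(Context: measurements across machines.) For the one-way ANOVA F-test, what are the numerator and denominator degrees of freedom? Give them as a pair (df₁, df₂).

degrees of freedom = [3, 26]

k = 4 groups, N = 30 total
df = (k−1, N−k) = (4−1, 30−4) = (3, 26)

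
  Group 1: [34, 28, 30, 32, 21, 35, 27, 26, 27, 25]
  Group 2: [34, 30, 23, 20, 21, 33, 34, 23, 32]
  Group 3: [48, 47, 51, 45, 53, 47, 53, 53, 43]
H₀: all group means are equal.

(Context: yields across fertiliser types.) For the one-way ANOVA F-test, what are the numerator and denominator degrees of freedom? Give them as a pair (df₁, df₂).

k = 3 groups, N = 28 total
df = (k−1, N−k) = (3−1, 28−3) = (2, 25)

degrees of freedom = [2, 25]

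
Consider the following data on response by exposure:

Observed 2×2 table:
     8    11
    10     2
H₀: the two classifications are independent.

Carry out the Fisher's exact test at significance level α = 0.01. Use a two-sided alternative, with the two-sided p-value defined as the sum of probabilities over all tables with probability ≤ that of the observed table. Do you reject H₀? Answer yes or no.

reject H₀: no

Margins: r₁=19, r₂=12, c₁=18, c₂=13, n=31
p_obs = C(19,8)·C(12,10)/C(31,18); sum pmf over tables with pmf ≤ p_obs
p-value (two-sided) = 0.03170
At α=0.01: p ≥ α → fail to reject H₀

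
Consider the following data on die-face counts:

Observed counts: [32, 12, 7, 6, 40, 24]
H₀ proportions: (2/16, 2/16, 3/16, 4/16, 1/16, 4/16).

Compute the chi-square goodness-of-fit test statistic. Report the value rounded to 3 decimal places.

n = 121; E_i = n·p_i = [15.12, 15.12, 22.69, 30.25, 7.56, 30.25]
χ² = (32−15.12)²/15.12 + (12−15.12)²/15.12 + (7−22.69)²/22.69 + (6−30.25)²/30.25 + (40−7.56)²/7.56 + (24−30.25)²/30.25 = 190.1846
df = 5

test statistic = 190.185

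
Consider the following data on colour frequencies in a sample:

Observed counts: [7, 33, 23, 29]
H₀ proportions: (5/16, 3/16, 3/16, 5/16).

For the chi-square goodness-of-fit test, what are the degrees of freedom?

df = k − 1 = 4 − 1 = 3

degrees of freedom = 3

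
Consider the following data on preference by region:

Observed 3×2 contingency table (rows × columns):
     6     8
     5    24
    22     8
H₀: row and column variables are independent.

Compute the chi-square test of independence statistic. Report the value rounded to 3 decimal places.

Row totals [14, 29, 30], col totals [33, 40], n=73
χ² = (6−6.33)²/6.33 + (8−7.67)²/7.67 + (5−13.11)²/13.11 + (24−15.89)²/15.89 + (22−13.56)²/13.56 + (8−16.44)²/16.44 = 18.7687
df = 2

test statistic = 18.769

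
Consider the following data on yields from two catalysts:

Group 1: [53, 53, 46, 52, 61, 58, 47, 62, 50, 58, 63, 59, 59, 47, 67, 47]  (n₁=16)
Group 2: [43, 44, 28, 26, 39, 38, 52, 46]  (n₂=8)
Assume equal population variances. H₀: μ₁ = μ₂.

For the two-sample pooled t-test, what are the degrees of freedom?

degrees of freedom = 22

df = n₁ + n₂ − 2 = 16 + 8 − 2 = 22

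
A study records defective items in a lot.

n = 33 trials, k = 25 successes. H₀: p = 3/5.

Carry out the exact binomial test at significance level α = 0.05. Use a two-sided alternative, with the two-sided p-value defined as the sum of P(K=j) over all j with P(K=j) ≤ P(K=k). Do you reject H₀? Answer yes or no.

Exact binomial: n=33, k=25, p₀=3/5=0.6000
P(X=j) = C(n,j)·p₀^j·(1−p₀)^(n−j); p = Σ P(X=j) over j with P(X=j) ≤ P(X=25)
p-value (two-sided) = 0.07546
At α=0.05: p ≥ α → fail to reject H₀

reject H₀: no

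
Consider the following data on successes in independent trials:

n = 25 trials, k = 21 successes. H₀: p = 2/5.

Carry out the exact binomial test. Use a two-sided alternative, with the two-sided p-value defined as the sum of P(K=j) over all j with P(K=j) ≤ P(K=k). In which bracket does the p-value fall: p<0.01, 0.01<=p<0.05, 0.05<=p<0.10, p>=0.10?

p-value bracket: p<0.01

Exact binomial: n=25, k=21, p₀=2/5=0.4000
P(X=j) = C(n,j)·p₀^j·(1−p₀)^(n−j); p = Σ P(X=j) over j with P(X=j) ≤ P(X=21)
p-value (two-sided) = 0.00001
→ bracket: p<0.01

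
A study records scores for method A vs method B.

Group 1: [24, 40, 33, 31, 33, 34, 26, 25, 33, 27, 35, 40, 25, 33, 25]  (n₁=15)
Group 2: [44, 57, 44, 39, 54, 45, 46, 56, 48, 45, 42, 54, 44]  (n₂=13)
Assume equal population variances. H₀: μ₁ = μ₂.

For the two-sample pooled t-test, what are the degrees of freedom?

df = n₁ + n₂ − 2 = 15 + 13 − 2 = 26

degrees of freedom = 26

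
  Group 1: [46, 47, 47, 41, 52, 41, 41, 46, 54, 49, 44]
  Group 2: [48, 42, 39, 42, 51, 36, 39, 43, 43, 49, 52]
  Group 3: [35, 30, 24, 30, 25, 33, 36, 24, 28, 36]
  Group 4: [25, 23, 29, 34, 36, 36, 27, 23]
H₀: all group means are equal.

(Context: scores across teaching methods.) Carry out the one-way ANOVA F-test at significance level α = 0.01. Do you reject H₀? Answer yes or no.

reject H₀: yes

Group means [46.18, 44.00, 30.10, 29.12], grand mean 38.150
SSB = Σnᵢ(x̄ᵢ−x̄)² = 2385.689; SSW = ΣΣ(x−x̄ᵢ)² = 889.411
MSB = 2385.689/3 = 795.2295; MSW = 889.411/36 = 24.7059
F = MSB/MSW = 32.1879
df = (3, 36)
p-value (upper-tail) = 0.00000
At α=0.01: p < α → reject H₀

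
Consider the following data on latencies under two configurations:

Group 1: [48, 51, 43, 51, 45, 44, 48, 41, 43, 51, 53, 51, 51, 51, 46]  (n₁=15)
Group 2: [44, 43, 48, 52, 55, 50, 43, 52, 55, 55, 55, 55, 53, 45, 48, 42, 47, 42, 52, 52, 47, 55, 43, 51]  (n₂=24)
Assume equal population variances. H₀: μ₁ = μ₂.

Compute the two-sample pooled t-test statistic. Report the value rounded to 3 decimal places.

test statistic = -1.046

x̄₁=47.800, s₁=3.840, n₁=15
x̄₂=49.333, s₂=4.788, n₂=24
s_p² = [14·3.840² + 23·4.788²]/37 = 19.8306
SE = √(s_p²·(1/15+1/24)) = 1.4657
t = (47.800−49.333)/1.4657 = -1.0461
df = 37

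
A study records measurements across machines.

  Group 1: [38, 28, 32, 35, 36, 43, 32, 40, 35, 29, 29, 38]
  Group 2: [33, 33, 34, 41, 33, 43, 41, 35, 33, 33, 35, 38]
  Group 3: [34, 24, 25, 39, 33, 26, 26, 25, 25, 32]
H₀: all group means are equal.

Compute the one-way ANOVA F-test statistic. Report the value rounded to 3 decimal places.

Group means [34.58, 36.00, 28.90], grand mean 33.412
SSB = Σnᵢ(x̄ᵢ−x̄)² = 300.419; SSW = ΣΣ(x−x̄ᵢ)² = 639.817
MSB = 300.419/2 = 150.2093; MSW = 639.817/31 = 20.6392
F = MSB/MSW = 7.2778
df = (2, 31)

test statistic = 7.278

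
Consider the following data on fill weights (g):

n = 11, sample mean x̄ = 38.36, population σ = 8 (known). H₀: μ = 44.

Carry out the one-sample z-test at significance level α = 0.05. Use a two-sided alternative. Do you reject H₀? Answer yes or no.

SE = σ/√n = 8/√11 = 2.4121
z = (x̄−μ₀)/SE = (38.36−44)/2.4121 = -2.3382
p-value (two-sided) = 0.01938
At α=0.05: p < α → reject H₀

reject H₀: yes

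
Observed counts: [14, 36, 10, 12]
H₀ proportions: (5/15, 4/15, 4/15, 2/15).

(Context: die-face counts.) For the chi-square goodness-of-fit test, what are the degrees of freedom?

degrees of freedom = 3

df = k − 1 = 4 − 1 = 3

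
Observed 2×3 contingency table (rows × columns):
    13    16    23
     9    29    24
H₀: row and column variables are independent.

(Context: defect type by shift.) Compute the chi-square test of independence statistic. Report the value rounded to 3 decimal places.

test statistic = 3.655

Row totals [52, 62], col totals [22, 45, 47], n=114
χ² = (13−10.04)²/10.04 + (16−20.53)²/20.53 + (23−21.44)²/21.44 + (9−11.96)²/11.96 + (29−24.47)²/24.47 + (24−25.56)²/25.56 = 3.6550
df = 2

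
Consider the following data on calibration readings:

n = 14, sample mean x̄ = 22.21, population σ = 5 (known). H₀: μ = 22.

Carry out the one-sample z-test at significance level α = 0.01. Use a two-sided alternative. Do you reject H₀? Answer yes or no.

reject H₀: no

SE = σ/√n = 5/√14 = 1.3363
z = (x̄−μ₀)/SE = (22.21−22)/1.3363 = 0.1571
p-value (two-sided) = 0.87513
At α=0.01: p ≥ α → fail to reject H₀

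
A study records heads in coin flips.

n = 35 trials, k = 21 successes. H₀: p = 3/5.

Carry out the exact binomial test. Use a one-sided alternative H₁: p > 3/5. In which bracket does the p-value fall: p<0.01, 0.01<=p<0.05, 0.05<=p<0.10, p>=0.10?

p-value bracket: p>=0.10

Exact binomial: n=35, k=21, p₀=3/5=0.6000
P(X≥21) from Σ C(n,i)·p₀^i·(1−p₀)^(n−i)
p-value (one-sided, H₁ greater) = 0.57275
→ bracket: p>=0.10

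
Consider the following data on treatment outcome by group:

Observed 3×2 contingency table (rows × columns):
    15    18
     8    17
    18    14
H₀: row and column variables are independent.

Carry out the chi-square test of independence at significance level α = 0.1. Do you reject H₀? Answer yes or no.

reject H₀: no

Row totals [33, 25, 32], col totals [41, 49], n=90
χ² = (15−15.03)²/15.03 + (18−17.97)²/17.97 + (8−11.39)²/11.39 + (17−13.61)²/13.61 + (18−14.58)²/14.58 + (14−17.42)²/17.42 = 3.3279
df = 2
p-value (upper-tail) = 0.18939
At α=0.1: p ≥ α → fail to reject H₀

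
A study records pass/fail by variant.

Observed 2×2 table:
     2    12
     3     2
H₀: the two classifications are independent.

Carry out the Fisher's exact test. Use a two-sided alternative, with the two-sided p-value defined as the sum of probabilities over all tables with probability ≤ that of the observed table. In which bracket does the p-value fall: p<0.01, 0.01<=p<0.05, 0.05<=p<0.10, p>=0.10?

p-value bracket: 0.05<=p<0.10

Margins: r₁=14, r₂=5, c₁=5, c₂=14, n=19
p_obs = C(14,2)·C(5,3)/C(19,5); sum pmf over tables with pmf ≤ p_obs
p-value (two-sided) = 0.08437
→ bracket: 0.05<=p<0.10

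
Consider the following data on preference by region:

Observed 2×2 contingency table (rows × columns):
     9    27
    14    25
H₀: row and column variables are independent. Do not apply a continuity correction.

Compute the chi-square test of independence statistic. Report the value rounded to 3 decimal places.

Row totals [36, 39], col totals [23, 52], n=75
χ² = (9−11.04)²/11.04 + (27−24.96)²/24.96 + (14−11.96)²/11.96 + (25−27.04)²/27.04 = 1.0456
df = 1

test statistic = 1.046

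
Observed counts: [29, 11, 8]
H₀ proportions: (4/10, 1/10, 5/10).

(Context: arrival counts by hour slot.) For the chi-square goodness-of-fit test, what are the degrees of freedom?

df = k − 1 = 3 − 1 = 2

degrees of freedom = 2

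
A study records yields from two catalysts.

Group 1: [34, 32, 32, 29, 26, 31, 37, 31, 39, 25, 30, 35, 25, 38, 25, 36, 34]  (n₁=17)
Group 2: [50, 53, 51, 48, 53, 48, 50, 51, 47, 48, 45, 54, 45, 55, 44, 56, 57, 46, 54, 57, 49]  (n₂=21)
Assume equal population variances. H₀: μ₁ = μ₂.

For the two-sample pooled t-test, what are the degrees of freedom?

df = n₁ + n₂ − 2 = 17 + 21 − 2 = 36

degrees of freedom = 36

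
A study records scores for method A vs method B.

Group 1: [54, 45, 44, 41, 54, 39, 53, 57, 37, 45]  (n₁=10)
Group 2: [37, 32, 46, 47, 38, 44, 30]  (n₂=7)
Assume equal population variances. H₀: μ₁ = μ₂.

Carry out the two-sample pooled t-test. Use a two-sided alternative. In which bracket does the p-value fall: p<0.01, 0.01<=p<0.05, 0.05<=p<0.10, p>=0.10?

p-value bracket: 0.01<=p<0.05

x̄₁=46.900, s₁=7.078, n₁=10
x̄₂=39.143, s₂=6.744, n₂=7
s_p² = [9·7.078² + 6·6.744²]/15 = 48.2505
SE = √(s_p²·(1/10+1/7)) = 3.4232
t = (46.900−39.143)/3.4232 = 2.2661
df = 15
p-value (two-sided) = 0.03867
→ bracket: 0.01<=p<0.05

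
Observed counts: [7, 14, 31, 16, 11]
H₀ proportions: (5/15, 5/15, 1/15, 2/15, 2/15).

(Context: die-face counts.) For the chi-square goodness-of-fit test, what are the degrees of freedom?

degrees of freedom = 4

df = k − 1 = 5 − 1 = 4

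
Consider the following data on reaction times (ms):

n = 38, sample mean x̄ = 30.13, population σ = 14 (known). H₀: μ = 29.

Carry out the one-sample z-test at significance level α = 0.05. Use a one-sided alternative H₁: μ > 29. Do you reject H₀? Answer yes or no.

SE = σ/√n = 14/√38 = 2.2711
z = (x̄−μ₀)/SE = (30.13−29)/2.2711 = 0.4976
p-value (one-sided, H₁ greater) = 0.30940
At α=0.05: p ≥ α → fail to reject H₀

reject H₀: no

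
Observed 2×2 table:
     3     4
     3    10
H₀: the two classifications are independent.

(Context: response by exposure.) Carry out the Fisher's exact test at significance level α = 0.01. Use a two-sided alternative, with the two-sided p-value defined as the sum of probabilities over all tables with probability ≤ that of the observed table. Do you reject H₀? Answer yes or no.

reject H₀: no

Margins: r₁=7, r₂=13, c₁=6, c₂=14, n=20
p_obs = C(7,3)·C(13,3)/C(20,6); sum pmf over tables with pmf ≤ p_obs
p-value (two-sided) = 0.61262
At α=0.01: p ≥ α → fail to reject H₀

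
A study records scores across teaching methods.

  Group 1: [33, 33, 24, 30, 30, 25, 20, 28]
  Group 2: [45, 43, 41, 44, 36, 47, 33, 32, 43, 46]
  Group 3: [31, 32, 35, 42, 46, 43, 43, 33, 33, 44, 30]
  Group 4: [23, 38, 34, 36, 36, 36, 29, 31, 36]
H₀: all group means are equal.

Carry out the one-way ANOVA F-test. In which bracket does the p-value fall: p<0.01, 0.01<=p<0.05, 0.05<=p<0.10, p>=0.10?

Group means [27.88, 41.00, 37.45, 33.22], grand mean 35.368
SSB = Σnᵢ(x̄ᵢ−x̄)² = 855.684; SSW = ΣΣ(x−x̄ᵢ)² = 963.158
MSB = 855.684/3 = 285.2281; MSW = 963.158/34 = 28.3282
F = MSB/MSW = 10.0687
df = (3, 34)
p-value (upper-tail) = 0.00007
→ bracket: p<0.01

p-value bracket: p<0.01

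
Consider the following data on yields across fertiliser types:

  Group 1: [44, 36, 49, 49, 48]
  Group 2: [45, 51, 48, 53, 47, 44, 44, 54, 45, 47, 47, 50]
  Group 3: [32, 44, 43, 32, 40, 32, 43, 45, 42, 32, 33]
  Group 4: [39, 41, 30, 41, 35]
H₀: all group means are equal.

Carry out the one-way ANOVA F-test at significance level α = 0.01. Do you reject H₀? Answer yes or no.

Group means [45.20, 47.92, 38.00, 37.20], grand mean 42.576
SSB = Σnᵢ(x̄ᵢ−x̄)² = 751.544; SSW = ΣΣ(x−x̄ᵢ)² = 662.517
MSB = 751.544/3 = 250.5146; MSW = 662.517/29 = 22.8454
F = MSB/MSW = 10.9656
df = (3, 29)
p-value (upper-tail) = 0.00006
At α=0.01: p < α → reject H₀

reject H₀: yes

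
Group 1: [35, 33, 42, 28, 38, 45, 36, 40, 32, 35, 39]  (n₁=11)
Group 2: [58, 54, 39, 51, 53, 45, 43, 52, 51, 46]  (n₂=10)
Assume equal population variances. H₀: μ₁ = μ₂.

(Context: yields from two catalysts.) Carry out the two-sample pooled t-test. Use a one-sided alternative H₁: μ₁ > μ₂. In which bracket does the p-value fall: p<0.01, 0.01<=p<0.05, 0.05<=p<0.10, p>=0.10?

x̄₁=36.636, s₁=4.822, n₁=11
x̄₂=49.200, s₂=5.770, n₂=10
s_p² = [10·4.822² + 9·5.770²]/19 = 28.0077
SE = √(s_p²·(1/11+1/10)) = 2.3123
t = (36.636−49.200)/2.3123 = -5.4333
df = 19
p-value (one-sided, H₁ greater) = 0.99998
→ bracket: p>=0.10

p-value bracket: p>=0.10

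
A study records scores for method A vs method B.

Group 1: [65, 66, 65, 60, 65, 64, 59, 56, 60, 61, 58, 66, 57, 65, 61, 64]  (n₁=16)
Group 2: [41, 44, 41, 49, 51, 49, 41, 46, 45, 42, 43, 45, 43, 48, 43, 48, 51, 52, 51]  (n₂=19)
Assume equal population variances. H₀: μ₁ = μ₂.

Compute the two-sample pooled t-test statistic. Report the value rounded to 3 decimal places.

test statistic = 13.061

x̄₁=62.000, s₁=3.386, n₁=16
x̄₂=45.947, s₂=3.808, n₂=19
s_p² = [15·3.386² + 18·3.808²]/33 = 13.1196
SE = √(s_p²·(1/16+1/19)) = 1.2290
t = (62.000−45.947)/1.2290 = 13.0614
df = 33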